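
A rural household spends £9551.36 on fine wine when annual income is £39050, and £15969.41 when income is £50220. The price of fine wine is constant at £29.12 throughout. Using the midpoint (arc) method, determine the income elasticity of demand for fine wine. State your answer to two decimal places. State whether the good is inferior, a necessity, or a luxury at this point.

2.01 (luxury)

With a constant price, Q₁ = 9551.36/29.12 = 328.000 and Q₂ = 15969.41/29.12 = 548.400 (equivalently, work directly with expenditure since P cancels).
Midpoint %ΔQ = (15969.41 − 9551.36)/12760.39 = 0.50297; midpoint %ΔI = (50220 − 39050)/44635 = 0.25025.
η = 0.50297 / 0.25025 = 2.01.
η > 1 ⇒ luxury.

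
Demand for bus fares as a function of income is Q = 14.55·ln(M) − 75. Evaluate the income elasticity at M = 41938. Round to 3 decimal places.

At M = 41938: Q = 79.869.
dQ/dM = 14.55/M = 0.000346941 at this income.
η = (dQ/dM)·(M/Q) = 0.000346941 × (41938/79.869) = 0.182.

0.182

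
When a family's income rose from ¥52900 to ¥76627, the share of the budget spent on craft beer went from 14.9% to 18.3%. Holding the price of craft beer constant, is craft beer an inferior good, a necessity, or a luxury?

luxury

The budget share rises as income rises, so η > 1.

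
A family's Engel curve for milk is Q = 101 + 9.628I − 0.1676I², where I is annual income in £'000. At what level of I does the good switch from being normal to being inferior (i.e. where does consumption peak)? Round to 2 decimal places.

28.72

dQ/dI = 9.628 − 0.3352I.
The good is inferior where dQ/dI < 0. Setting dQ/dI = 0 gives I = 9.628 / 0.3352 = 28.72.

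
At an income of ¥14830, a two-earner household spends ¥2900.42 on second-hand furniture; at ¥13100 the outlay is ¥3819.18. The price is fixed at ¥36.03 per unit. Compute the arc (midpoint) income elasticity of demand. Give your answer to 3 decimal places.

With a constant price, Q₁ = 2900.42/36.03 = 80.500 and Q₂ = 3819.18/36.03 = 106.000 (equivalently, work directly with expenditure since P cancels).
Midpoint %ΔQ = (3819.18 − 2900.42)/3359.80 = 0.27346; midpoint %ΔI = (13100 − 14830)/13965 = -0.12388.
η = 0.27346 / -0.12388 = -2.207.

-2.207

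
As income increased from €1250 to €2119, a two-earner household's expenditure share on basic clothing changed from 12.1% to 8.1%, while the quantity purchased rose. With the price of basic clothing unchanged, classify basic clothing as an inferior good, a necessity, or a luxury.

necessity

Quantity rises but the budget share falls as income rises, so 0 < η < 1.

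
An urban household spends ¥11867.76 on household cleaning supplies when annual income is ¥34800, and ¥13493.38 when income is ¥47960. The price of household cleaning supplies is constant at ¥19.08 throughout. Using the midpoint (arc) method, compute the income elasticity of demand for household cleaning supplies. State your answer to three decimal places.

With a constant price, Q₁ = 11867.76/19.08 = 622.000 and Q₂ = 13493.38/19.08 = 707.200 (equivalently, work directly with expenditure since P cancels).
Midpoint %ΔQ = (13493.38 − 11867.76)/12680.57 = 0.12820; midpoint %ΔI = (47960 − 34800)/41380 = 0.31803.
η = 0.12820 / 0.31803 = 0.403.

0.403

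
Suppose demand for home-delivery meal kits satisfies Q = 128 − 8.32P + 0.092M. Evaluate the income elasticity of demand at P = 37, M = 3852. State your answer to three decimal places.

At P = 37, M = 3852: Q = 174.544.
Holding P constant, ∂Q/∂M = 0.092.
η_M = (∂Q/∂M)·(M/Q) = 0.092 × (3852/174.544) = 2.030.

2.030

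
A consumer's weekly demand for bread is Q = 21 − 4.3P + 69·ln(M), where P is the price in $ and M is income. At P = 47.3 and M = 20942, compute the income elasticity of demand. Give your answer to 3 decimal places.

0.137

At P = 47.3, M = 20942: Q = 504.126.
Holding P constant, ∂Q/∂M = 69/M = 0.00329481.
η_M = (∂Q/∂M)·(M/Q) = 0.00329481 × (20942/504.126) = 0.137.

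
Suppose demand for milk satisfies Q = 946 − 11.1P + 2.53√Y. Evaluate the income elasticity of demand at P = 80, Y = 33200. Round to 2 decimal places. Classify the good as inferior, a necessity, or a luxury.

0.44 (necessity)

At P = 80, Y = 33200: Q = 518.988.
Holding P constant, ∂Q/∂Y = 2.53/(2√Y) = 0.00694259.
η_Y = (∂Q/∂Y)·(Y/Q) = 0.00694259 × (33200/518.988) = 0.44.
Since 0 < η < 1, this is a necessity.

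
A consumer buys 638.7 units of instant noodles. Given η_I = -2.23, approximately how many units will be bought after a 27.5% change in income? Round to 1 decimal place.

%ΔQ ≈ η × %ΔI = -2.23 × 27.5% = -61.325%.
New Q ≈ 638.7 × (1 − 0.61325) = 247.0.

247.0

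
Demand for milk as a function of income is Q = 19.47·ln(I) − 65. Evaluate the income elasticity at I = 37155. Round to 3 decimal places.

At I = 37155: Q = 139.880.
dQ/dI = 19.47/I = 0.000524021 at this income.
η = (dQ/dI)·(I/Q) = 0.000524021 × (37155/139.880) = 0.139.

0.139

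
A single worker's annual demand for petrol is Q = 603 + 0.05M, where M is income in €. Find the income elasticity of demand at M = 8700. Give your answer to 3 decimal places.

At M = 8700: Q = 1038.000.
dQ/dM = 0.05.
η = (dQ/dM)·(M/Q) = 0.05 × (8700/1038.000) = 0.419.

0.419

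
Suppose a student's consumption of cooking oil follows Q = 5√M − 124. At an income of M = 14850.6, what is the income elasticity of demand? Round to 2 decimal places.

At M = 14850.6: Q = 485.315.
dQ/dM = 5/(2√M) = 0.0205148 at this income.
η = (dQ/dM)·(M/Q) = 0.0205148 × (14850.6/485.315) = 0.63.

0.63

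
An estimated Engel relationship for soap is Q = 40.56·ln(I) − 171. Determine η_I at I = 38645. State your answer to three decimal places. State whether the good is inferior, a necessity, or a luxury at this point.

At I = 38645: Q = 257.402.
dQ/dI = 40.56/I = 0.00104955 at this income.
η = (dQ/dI)·(I/Q) = 0.00104955 × (38645/257.402) = 0.158.
Since 0 < η < 1, the good is a necessity.

0.158 (necessity)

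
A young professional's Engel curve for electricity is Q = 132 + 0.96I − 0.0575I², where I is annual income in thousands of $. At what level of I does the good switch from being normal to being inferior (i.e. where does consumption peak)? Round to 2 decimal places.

dQ/dI = 0.96 − 0.115I.
The good is inferior where dQ/dI < 0. Setting dQ/dI = 0 gives I = 0.96 / 0.115 = 8.35.

8.35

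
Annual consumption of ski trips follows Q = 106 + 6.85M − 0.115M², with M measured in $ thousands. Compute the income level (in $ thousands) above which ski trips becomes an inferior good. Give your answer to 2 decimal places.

29.78

dQ/dM = 6.85 − 0.23M.
The good is inferior where dQ/dM < 0. Setting dQ/dM = 0 gives M = 6.85 / 0.23 = 29.78.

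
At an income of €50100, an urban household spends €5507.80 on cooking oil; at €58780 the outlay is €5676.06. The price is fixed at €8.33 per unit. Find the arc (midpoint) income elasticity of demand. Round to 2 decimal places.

With a constant price, Q₁ = 5507.80/8.33 = 661.200 and Q₂ = 5676.06/8.33 = 681.400 (equivalently, work directly with expenditure since P cancels).
Midpoint %ΔQ = (5676.06 − 5507.80)/5591.93 = 0.03009; midpoint %ΔI = (58780 − 50100)/54440 = 0.15944.
η = 0.03009 / 0.15944 = 0.19.

0.19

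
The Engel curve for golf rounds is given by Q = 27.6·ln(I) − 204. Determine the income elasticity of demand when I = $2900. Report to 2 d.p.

1.72

At I = 2900: Q = 16.040.
dQ/dI = 27.6/I = 0.00951724 at this income.
η = (dQ/dI)·(I/Q) = 0.00951724 × (2900/16.040) = 1.72.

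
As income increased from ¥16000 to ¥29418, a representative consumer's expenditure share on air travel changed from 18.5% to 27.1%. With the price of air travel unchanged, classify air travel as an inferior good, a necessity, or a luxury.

luxury

The budget share rises as income rises, so η > 1.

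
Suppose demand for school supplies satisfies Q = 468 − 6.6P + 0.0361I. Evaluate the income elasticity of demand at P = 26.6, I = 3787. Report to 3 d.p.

At P = 26.6, I = 3787: Q = 429.151.
Holding P constant, ∂Q/∂I = 0.0361.
η_I = (∂Q/∂I)·(I/Q) = 0.0361 × (3787/429.151) = 0.319.

0.319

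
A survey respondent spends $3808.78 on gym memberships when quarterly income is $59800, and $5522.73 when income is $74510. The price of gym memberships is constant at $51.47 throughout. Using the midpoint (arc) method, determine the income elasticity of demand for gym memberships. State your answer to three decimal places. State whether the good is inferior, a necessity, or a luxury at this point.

1.677 (luxury)

With a constant price, Q₁ = 3808.78/51.47 = 74.000 and Q₂ = 5522.73/51.47 = 107.300 (equivalently, work directly with expenditure since P cancels).
Midpoint %ΔQ = (5522.73 − 3808.78)/4665.76 = 0.36735; midpoint %ΔI = (74510 − 59800)/67155 = 0.21905.
η = 0.36735 / 0.21905 = 1.677.
η > 1 ⇒ luxury.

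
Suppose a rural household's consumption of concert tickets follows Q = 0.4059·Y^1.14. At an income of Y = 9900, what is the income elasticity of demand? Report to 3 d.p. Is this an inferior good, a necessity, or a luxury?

1.140 (luxury)

For Q = A·Y^β the income elasticity is constant and equal to β.
Here β = 1.14, so η = 1.140.
Since η > 1, the good is a luxury.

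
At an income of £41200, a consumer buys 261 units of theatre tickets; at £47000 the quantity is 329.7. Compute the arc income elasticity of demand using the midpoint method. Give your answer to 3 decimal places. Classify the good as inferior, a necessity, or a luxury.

1.769 (luxury)

ΔQ = 329.7 − 261 = 68.7; midpoint Q̄ = (261 + 329.7)/2 = 295.35.
ΔI = 47000 − 41200 = 5800; midpoint Ī = (41200 + 47000)/2 = 44100.
η = (ΔQ/Q̄) ÷ (ΔI/Ī) = (68.7/295.35) ÷ (5800/44100) = 1.769.
η > 1 ⇒ luxury.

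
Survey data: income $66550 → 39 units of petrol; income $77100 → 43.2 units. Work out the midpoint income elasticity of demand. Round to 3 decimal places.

ΔQ = 43.2 − 39 = 4.2; midpoint Q̄ = (39 + 43.2)/2 = 41.1.
ΔI = 77100 − 66550 = 10550; midpoint Ī = (66550 + 77100)/2 = 71825.
η = (ΔQ/Q̄) ÷ (ΔI/Ī) = (4.2/41.1) ÷ (10550/71825) = 0.696.

0.696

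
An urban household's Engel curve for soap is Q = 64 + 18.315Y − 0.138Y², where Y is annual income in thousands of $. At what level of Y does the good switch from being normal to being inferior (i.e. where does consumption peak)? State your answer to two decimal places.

66.36

dQ/dY = 18.315 − 0.276Y.
The good is inferior where dQ/dY < 0. Setting dQ/dY = 0 gives Y = 18.315 / 0.276 = 66.36.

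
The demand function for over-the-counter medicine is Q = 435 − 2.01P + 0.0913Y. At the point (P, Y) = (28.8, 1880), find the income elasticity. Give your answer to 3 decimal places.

0.313

At P = 28.8, Y = 1880: Q = 548.756.
Holding P constant, ∂Q/∂Y = 0.0913.
η_Y = (∂Q/∂Y)·(Y/Q) = 0.0913 × (1880/548.756) = 0.313.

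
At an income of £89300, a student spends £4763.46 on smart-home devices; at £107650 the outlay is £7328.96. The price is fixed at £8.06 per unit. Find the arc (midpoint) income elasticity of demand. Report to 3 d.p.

With a constant price, Q₁ = 4763.46/8.06 = 591.000 and Q₂ = 7328.96/8.06 = 909.300 (equivalently, work directly with expenditure since P cancels).
Midpoint %ΔQ = (7328.96 − 4763.46)/6046.21 = 0.42432; midpoint %ΔI = (107650 − 89300)/98475 = 0.18634.
η = 0.42432 / 0.18634 = 2.277.

2.277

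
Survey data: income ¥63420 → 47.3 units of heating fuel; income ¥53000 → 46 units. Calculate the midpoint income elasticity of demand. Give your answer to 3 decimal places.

ΔQ = 46 − 47.3 = -1.3; midpoint Q̄ = (47.3 + 46)/2 = 46.65.
ΔI = 53000 − 63420 = -10420; midpoint Ī = (63420 + 53000)/2 = 58210.
η = (ΔQ/Q̄) ÷ (ΔI/Ī) = (-1.3/46.65) ÷ (-10420/58210) = 0.156.

0.156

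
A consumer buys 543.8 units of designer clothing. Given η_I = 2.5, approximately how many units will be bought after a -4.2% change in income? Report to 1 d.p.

%ΔQ ≈ η × %ΔI = 2.5 × (-4.2%) = -10.5%.
New Q ≈ 543.8 × (1 − 0.105) = 486.7.

486.7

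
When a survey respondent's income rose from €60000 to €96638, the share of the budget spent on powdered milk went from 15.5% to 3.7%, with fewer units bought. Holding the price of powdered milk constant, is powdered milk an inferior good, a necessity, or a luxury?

inferior good

Quantity demanded falls as income rises, so η < 0.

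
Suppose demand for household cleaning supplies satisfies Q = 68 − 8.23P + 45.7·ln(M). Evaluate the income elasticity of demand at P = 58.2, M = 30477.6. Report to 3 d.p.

At P = 58.2, M = 30477.6: Q = 60.855.
Holding P constant, ∂Q/∂M = 45.7/M = 0.00149946.
η_M = (∂Q/∂M)·(M/Q) = 0.00149946 × (30477.6/60.855) = 0.751.

0.751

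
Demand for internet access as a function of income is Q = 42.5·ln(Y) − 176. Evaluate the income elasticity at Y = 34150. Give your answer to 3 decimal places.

At Y = 34150: Q = 267.637.
dQ/dY = 42.5/Y = 0.00124451 at this income.
η = (dQ/dY)·(Y/Q) = 0.00124451 × (34150/267.637) = 0.159.

0.159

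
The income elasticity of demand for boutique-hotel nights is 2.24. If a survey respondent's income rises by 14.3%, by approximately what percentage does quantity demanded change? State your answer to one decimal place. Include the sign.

%ΔQ ≈ η × %ΔI = 2.24 × 14.3% = 32.0%.

32.0%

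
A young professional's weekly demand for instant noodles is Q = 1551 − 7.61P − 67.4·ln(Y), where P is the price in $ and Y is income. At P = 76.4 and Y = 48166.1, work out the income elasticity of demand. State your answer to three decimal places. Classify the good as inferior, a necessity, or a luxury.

At P = 76.4, Y = 48166.1: Q = 242.862.
Holding P constant, ∂Q/∂Y = -67.4/Y = -0.00139932.
η_Y = (∂Q/∂Y)·(Y/Q) = -0.00139932 × (48166.1/242.862) = -0.278.
Since η < 0, this is an inferior good.

-0.278 (inferior good)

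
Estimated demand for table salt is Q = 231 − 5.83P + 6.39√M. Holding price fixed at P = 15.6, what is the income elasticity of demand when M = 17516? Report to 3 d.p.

At P = 15.6, M = 17516: Q = 985.756.
Holding P constant, ∂Q/∂M = 6.39/(2√M) = 0.0241409.
η_M = (∂Q/∂M)·(M/Q) = 0.0241409 × (17516/985.756) = 0.429.

0.429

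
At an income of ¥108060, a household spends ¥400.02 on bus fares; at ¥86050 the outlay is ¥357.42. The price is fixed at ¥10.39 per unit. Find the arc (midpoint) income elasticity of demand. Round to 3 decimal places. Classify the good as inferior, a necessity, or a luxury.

0.496 (necessity)

With a constant price, Q₁ = 400.02/10.39 = 38.500 and Q₂ = 357.42/10.39 = 34.400 (equivalently, work directly with expenditure since P cancels).
Midpoint %ΔQ = (357.42 − 400.02)/378.72 = -0.11248; midpoint %ΔI = (86050 − 108060)/97055 = -0.22678.
η = -0.11248 / -0.22678 = 0.496.
0 < η < 1 ⇒ necessity.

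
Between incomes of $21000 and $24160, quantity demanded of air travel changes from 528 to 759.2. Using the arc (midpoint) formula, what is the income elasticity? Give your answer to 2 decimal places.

2.57

ΔQ = 759.2 − 528 = 231.2; midpoint Q̄ = (528 + 759.2)/2 = 643.6.
ΔI = 24160 − 21000 = 3160; midpoint Ī = (21000 + 24160)/2 = 22580.
η = (ΔQ/Q̄) ÷ (ΔI/Ī) = (231.2/643.6) ÷ (3160/22580) = 2.57.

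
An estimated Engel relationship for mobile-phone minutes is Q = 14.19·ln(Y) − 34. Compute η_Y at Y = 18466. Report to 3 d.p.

At Y = 18466: Q = 105.398.
dQ/dY = 14.19/Y = 0.000768439 at this income.
η = (dQ/dY)·(Y/Q) = 0.000768439 × (18466/105.398) = 0.135.

0.135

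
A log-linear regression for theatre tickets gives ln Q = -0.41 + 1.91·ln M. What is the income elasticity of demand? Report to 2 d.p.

In a log-linear demand, the coefficient on ln M is the income elasticity.
So η = 1.91.

1.91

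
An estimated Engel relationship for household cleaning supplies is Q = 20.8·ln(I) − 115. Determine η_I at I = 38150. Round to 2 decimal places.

At I = 38150: Q = 104.425.
dQ/dI = 20.8/I = 0.000545216 at this income.
η = (dQ/dI)·(I/Q) = 0.000545216 × (38150/104.425) = 0.20.

0.20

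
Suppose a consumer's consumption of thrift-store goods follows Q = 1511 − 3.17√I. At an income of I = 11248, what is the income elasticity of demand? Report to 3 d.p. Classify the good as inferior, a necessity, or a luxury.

At I = 11248: Q = 1174.801.
dQ/dI = -3.17/(2√I) = -0.0149449 at this income.
η = (dQ/dI)·(I/Q) = -0.0149449 × (11248/1174.801) = -0.143.
Since η < 0, the good is an inferior good.

-0.143 (inferior good)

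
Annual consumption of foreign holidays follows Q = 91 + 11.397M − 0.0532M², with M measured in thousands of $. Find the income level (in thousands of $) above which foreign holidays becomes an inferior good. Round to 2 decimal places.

107.11

dQ/dM = 11.397 − 0.1064M.
The good is inferior where dQ/dM < 0. Setting dQ/dM = 0 gives M = 11.397 / 0.1064 = 107.11.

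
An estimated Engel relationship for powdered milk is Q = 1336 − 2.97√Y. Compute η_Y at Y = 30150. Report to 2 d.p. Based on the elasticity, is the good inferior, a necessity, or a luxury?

-0.31 (inferior good)

At Y = 30150: Q = 820.296.
dQ/dY = -2.97/(2√Y) = -0.0085523 at this income.
η = (dQ/dY)·(Y/Q) = -0.0085523 × (30150/820.296) = -0.31.
Since η < 0, the good is an inferior good.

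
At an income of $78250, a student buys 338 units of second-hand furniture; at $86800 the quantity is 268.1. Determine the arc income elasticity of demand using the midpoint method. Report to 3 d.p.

-2.226

ΔQ = 268.1 − 338 = -69.9; midpoint Q̄ = (338 + 268.1)/2 = 303.05.
ΔI = 86800 − 78250 = 8550; midpoint Ī = (78250 + 86800)/2 = 82525.
η = (ΔQ/Q̄) ÷ (ΔI/Ī) = (-69.9/303.05) ÷ (8550/82525) = -2.226.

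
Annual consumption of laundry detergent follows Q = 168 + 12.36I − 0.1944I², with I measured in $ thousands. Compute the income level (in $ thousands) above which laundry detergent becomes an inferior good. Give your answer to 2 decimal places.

dQ/dI = 12.36 − 0.3888I.
The good is inferior where dQ/dI < 0. Setting dQ/dI = 0 gives I = 12.36 / 0.3888 = 31.79.

31.79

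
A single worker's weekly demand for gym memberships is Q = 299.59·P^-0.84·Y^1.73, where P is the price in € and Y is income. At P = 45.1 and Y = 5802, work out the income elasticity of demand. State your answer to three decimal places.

1.730

For a multiplicative demand Q = A·P^α·Y^β, the income elasticity is β everywhere.
Here β = 1.73, so η = 1.730.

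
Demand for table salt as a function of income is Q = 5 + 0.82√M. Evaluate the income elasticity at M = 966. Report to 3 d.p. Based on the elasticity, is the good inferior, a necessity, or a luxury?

0.418 (necessity)

At M = 966: Q = 30.486.
dQ/dM = 0.82/(2√M) = 0.0131915 at this income.
η = (dQ/dM)·(M/Q) = 0.0131915 × (966/30.486) = 0.418.
Since 0 < η < 1, the good is a necessity.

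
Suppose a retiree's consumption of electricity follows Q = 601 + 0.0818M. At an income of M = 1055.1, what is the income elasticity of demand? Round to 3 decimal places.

0.126

At M = 1055.1: Q = 687.307.
dQ/dM = 0.0818.
η = (dQ/dM)·(M/Q) = 0.0818 × (1055.1/687.307) = 0.126.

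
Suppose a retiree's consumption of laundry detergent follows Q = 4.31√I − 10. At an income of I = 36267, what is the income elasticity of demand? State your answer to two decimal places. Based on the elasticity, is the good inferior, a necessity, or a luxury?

At I = 36267: Q = 810.792.
dQ/dI = 4.31/(2√I) = 0.011316 at this income.
η = (dQ/dI)·(I/Q) = 0.011316 × (36267/810.792) = 0.51.
Since 0 < η < 1, the good is a necessity.

0.51 (necessity)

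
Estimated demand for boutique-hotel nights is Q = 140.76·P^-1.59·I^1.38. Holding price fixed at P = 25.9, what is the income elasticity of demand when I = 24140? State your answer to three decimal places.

1.380

For a multiplicative demand Q = A·P^α·I^β, the income elasticity is β everywhere.
Here β = 1.38, so η = 1.380.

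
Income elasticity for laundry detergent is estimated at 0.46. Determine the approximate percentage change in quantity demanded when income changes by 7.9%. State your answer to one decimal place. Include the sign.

3.6%

%ΔQ ≈ η × %ΔI = 0.46 × 7.9% = 3.6%.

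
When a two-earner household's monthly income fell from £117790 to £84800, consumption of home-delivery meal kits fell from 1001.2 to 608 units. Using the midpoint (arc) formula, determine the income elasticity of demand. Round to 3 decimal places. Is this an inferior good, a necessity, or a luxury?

1.501 (luxury)

ΔQ = 608 − 1001.2 = -393.2; midpoint Q̄ = (1001.2 + 608)/2 = 804.6.
ΔI = 84800 − 117790 = -32990; midpoint Ī = (117790 + 84800)/2 = 101295.
η = (ΔQ/Q̄) ÷ (ΔI/Ī) = (-393.2/804.6) ÷ (-32990/101295) = 1.501.
η > 1 ⇒ luxury.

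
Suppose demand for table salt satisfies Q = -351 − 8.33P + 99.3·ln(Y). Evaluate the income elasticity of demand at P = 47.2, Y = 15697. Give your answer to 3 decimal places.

0.461

At P = 47.2, Y = 15697: Q = 215.184.
Holding P constant, ∂Q/∂Y = 99.3/Y = 0.00632605.
η_Y = (∂Q/∂Y)·(Y/Q) = 0.00632605 × (15697/215.184) = 0.461.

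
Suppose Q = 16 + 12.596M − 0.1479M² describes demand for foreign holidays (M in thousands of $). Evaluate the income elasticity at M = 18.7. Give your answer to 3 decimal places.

0.661

At M = 18.7: Q = 199.8260.
dQ/dM = 12.596 − 0.2958M = 7.06454.
η = (dQ/dM)·(M/Q) = 7.06454 × (18.7/199.8260) = 0.661.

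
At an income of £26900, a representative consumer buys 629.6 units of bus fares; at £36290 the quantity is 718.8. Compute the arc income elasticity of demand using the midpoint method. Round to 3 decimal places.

ΔQ = 718.8 − 629.6 = 89.2; midpoint Q̄ = (629.6 + 718.8)/2 = 674.2.
ΔI = 36290 − 26900 = 9390; midpoint Ī = (26900 + 36290)/2 = 31595.
η = (ΔQ/Q̄) ÷ (ΔI/Ī) = (89.2/674.2) ÷ (9390/31595) = 0.445.

0.445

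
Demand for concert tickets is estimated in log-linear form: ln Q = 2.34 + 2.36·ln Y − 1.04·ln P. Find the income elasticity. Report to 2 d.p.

2.36

In a log-linear demand, the coefficient on ln Y is the income elasticity.
So η = 2.36.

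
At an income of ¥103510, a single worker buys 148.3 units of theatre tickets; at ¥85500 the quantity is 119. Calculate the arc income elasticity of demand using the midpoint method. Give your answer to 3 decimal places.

ΔQ = 119 − 148.3 = -29.3; midpoint Q̄ = (148.3 + 119)/2 = 133.65.
ΔI = 85500 − 103510 = -18010; midpoint Ī = (103510 + 85500)/2 = 94505.
η = (ΔQ/Q̄) ÷ (ΔI/Ī) = (-29.3/133.65) ÷ (-18010/94505) = 1.150.

1.150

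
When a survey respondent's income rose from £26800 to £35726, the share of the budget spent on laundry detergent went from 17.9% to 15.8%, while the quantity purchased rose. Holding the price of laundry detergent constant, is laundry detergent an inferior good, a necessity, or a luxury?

necessity

Quantity rises but the budget share falls as income rises, so 0 < η < 1.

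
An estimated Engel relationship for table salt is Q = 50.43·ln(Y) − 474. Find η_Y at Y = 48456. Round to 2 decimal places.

0.72

At Y = 48456: Q = 70.060.
dQ/dY = 50.43/Y = 0.00104074 at this income.
η = (dQ/dY)·(Y/Q) = 0.00104074 × (48456/70.060) = 0.72.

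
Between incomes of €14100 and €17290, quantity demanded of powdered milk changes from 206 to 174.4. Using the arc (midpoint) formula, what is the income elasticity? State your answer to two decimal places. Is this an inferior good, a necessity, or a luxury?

ΔQ = 174.4 − 206 = -31.6; midpoint Q̄ = (206 + 174.4)/2 = 190.2.
ΔI = 17290 − 14100 = 3190; midpoint Ī = (14100 + 17290)/2 = 15695.
η = (ΔQ/Q̄) ÷ (ΔI/Ī) = (-31.6/190.2) ÷ (3190/15695) = -0.82.
η < 0 ⇒ inferior good.

-0.82 (inferior good)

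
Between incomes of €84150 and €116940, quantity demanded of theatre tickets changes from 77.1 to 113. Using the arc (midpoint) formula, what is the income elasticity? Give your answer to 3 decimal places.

1.158

ΔQ = 113 − 77.1 = 35.9; midpoint Q̄ = (77.1 + 113)/2 = 95.05.
ΔI = 116940 − 84150 = 32790; midpoint Ī = (84150 + 116940)/2 = 100545.
η = (ΔQ/Q̄) ÷ (ΔI/Ī) = (35.9/95.05) ÷ (32790/100545) = 1.158.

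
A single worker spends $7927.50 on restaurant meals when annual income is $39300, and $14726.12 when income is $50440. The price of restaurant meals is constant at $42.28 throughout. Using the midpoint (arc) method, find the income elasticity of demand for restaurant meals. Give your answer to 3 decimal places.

With a constant price, Q₁ = 7927.50/42.28 = 187.500 and Q₂ = 14726.12/42.28 = 348.300 (equivalently, work directly with expenditure since P cancels).
Midpoint %ΔQ = (14726.12 − 7927.50)/11326.81 = 0.60022; midpoint %ΔI = (50440 − 39300)/44870 = 0.24827.
η = 0.60022 / 0.24827 = 2.418.

2.418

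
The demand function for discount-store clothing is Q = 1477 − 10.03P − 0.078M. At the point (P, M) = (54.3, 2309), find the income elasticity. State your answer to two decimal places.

-0.24

At P = 54.3, M = 2309: Q = 752.269.
Holding P constant, ∂Q/∂M = −0.078.
η_M = (∂Q/∂M)·(M/Q) = -0.078 × (2309/752.269) = -0.24.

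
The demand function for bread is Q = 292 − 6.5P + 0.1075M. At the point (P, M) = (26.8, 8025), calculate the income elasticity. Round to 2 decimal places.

At P = 26.8, M = 8025: Q = 980.488.
Holding P constant, ∂Q/∂M = 0.1075.
η_M = (∂Q/∂M)·(M/Q) = 0.1075 × (8025/980.488) = 0.88.

0.88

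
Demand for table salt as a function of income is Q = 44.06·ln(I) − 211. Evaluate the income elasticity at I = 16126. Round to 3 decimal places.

At I = 16126: Q = 215.862.
dQ/dI = 44.06/I = 0.00273223 at this income.
η = (dQ/dI)·(I/Q) = 0.00273223 × (16126/215.862) = 0.204.

0.204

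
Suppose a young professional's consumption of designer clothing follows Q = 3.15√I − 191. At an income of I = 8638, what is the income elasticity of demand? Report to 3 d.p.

At I = 8638: Q = 101.764.
dQ/dI = 3.15/(2√I) = 0.0169463 at this income.
η = (dQ/dI)·(I/Q) = 0.0169463 × (8638/101.764) = 1.438.

1.438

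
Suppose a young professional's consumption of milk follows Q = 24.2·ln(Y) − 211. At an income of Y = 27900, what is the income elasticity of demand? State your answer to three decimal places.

At Y = 27900: Q = 36.720.
dQ/dY = 24.2/Y = 0.000867384 at this income.
η = (dQ/dY)·(Y/Q) = 0.000867384 × (27900/36.720) = 0.659.

0.659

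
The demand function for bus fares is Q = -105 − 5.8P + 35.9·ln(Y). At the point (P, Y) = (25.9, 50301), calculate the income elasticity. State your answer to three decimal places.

0.269

At P = 25.9, Y = 50301: Q = 133.426.
Holding P constant, ∂Q/∂Y = 35.9/Y = 0.000713704.
η_Y = (∂Q/∂Y)·(Y/Q) = 0.000713704 × (50301/133.426) = 0.269.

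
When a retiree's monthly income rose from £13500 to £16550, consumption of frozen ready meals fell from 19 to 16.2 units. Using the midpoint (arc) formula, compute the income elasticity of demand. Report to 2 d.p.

-0.78

ΔQ = 16.2 − 19 = -2.8; midpoint Q̄ = (19 + 16.2)/2 = 17.6.
ΔI = 16550 − 13500 = 3050; midpoint Ī = (13500 + 16550)/2 = 15025.
η = (ΔQ/Q̄) ÷ (ΔI/Ī) = (-2.8/17.6) ÷ (3050/15025) = -0.78.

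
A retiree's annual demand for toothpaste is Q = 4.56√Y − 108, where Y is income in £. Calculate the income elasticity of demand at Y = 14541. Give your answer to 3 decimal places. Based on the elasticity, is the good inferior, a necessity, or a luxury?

0.622 (necessity)

At Y = 14541: Q = 441.872.
dQ/dY = 4.56/(2√Y) = 0.0189077 at this income.
η = (dQ/dY)·(Y/Q) = 0.0189077 × (14541/441.872) = 0.622.
Since 0 < η < 1, the good is a necessity.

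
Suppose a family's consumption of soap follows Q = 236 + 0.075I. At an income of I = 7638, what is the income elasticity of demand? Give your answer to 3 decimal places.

0.708

At I = 7638: Q = 808.850.
dQ/dI = 0.075.
η = (dQ/dI)·(I/Q) = 0.075 × (7638/808.850) = 0.708.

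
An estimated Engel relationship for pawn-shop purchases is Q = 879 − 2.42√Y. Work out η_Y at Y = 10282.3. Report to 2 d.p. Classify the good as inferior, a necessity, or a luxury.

-0.19 (inferior good)

At Y = 10282.3: Q = 633.608.
dQ/dY = -2.42/(2√Y) = -0.0119327 at this income.
η = (dQ/dY)·(Y/Q) = -0.0119327 × (10282.3/633.608) = -0.19.
Since η < 0, the good is an inferior good.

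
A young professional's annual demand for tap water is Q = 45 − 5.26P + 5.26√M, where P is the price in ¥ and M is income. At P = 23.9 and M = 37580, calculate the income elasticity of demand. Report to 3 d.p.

At P = 23.9, M = 37580: Q = 938.967.
Holding P constant, ∂Q/∂M = 5.26/(2√M) = 0.0135668.
η_M = (∂Q/∂M)·(M/Q) = 0.0135668 × (37580/938.967) = 0.543.

0.543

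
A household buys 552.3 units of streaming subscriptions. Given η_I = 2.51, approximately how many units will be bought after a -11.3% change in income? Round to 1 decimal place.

%ΔQ ≈ η × %ΔI = 2.51 × (-11.3%) = -28.363%.
New Q ≈ 552.3 × (1 − 0.28363) = 395.7.

395.7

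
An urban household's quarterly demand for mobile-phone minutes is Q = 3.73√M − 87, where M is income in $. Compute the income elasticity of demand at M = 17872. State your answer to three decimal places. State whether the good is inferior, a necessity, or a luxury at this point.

At M = 17872: Q = 411.650.
dQ/dM = 3.73/(2√M) = 0.0139506 at this income.
η = (dQ/dM)·(M/Q) = 0.0139506 × (17872/411.650) = 0.606.
Since 0 < η < 1, the good is a necessity.

0.606 (necessity)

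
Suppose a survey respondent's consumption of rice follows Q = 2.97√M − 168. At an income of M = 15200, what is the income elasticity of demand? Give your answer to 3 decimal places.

At M = 15200: Q = 198.166.
dQ/dM = 2.97/(2√M) = 0.0120449 at this income.
η = (dQ/dM)·(M/Q) = 0.0120449 × (15200/198.166) = 0.924.

0.924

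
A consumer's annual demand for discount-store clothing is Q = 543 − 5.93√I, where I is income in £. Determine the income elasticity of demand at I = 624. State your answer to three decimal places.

-0.188

At I = 624: Q = 394.869.
dQ/dI = -5.93/(2√I) = -0.118695 at this income.
η = (dQ/dI)·(I/Q) = -0.118695 × (624/394.869) = -0.188.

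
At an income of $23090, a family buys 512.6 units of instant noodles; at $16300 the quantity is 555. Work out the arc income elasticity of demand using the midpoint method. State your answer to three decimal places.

ΔQ = 555 − 512.6 = 42.4; midpoint Q̄ = (512.6 + 555)/2 = 533.8.
ΔI = 16300 − 23090 = -6790; midpoint Ī = (23090 + 16300)/2 = 19695.
η = (ΔQ/Q̄) ÷ (ΔI/Ī) = (42.4/533.8) ÷ (-6790/19695) = -0.230.

-0.230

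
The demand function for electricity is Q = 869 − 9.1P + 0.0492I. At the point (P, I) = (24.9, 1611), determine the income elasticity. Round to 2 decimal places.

At P = 24.9, I = 1611: Q = 721.671.
Holding P constant, ∂Q/∂I = 0.0492.
η_I = (∂Q/∂I)·(I/Q) = 0.0492 × (1611/721.671) = 0.11.

0.11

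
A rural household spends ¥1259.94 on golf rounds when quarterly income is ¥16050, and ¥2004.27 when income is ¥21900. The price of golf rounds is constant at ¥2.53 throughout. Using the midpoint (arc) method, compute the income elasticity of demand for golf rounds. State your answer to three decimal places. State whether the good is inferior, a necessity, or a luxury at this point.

With a constant price, Q₁ = 1259.94/2.53 = 498.000 and Q₂ = 2004.27/2.53 = 792.202 (equivalently, work directly with expenditure since P cancels).
Midpoint %ΔQ = (2004.27 − 1259.94)/1632.11 = 0.45606; midpoint %ΔI = (21900 − 16050)/18975 = 0.30830.
η = 0.45606 / 0.30830 = 1.479.
η > 1 ⇒ luxury.

1.479 (luxury)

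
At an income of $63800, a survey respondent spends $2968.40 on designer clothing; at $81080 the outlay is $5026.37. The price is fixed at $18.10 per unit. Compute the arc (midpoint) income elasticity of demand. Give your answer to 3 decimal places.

With a constant price, Q₁ = 2968.40/18.10 = 164.000 and Q₂ = 5026.37/18.10 = 277.700 (equivalently, work directly with expenditure since P cancels).
Midpoint %ΔQ = (5026.37 − 2968.40)/3997.39 = 0.51483; midpoint %ΔI = (81080 − 63800)/72440 = 0.23854.
η = 0.51483 / 0.23854 = 2.158.

2.158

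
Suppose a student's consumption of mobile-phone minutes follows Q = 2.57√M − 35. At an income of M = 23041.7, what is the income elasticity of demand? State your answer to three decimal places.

0.549

At M = 23041.7: Q = 355.113.
dQ/dM = 2.57/(2√M) = 0.00846537 at this income.
η = (dQ/dM)·(M/Q) = 0.00846537 × (23041.7/355.113) = 0.549.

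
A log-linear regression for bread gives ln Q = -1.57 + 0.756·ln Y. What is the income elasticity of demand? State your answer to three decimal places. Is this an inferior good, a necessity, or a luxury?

In a log-linear demand, the coefficient on ln Y is the income elasticity.
So η = 0.756.
0 < η < 1 ⇒ necessity.

0.756 (necessity)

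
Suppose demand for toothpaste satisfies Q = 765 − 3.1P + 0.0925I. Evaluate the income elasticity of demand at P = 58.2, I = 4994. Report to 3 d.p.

At P = 58.2, I = 4994: Q = 1046.525.
Holding P constant, ∂Q/∂I = 0.0925.
η_I = (∂Q/∂I)·(I/Q) = 0.0925 × (4994/1046.525) = 0.441.

0.441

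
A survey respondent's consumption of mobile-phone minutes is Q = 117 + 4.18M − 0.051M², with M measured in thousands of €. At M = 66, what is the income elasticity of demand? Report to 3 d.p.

At M = 66: Q = 170.7240.
dQ/dM = 4.18 − 0.102M = -2.55200.
η = (dQ/dM)·(M/Q) = -2.55200 × (66/170.7240) = -0.987.

-0.987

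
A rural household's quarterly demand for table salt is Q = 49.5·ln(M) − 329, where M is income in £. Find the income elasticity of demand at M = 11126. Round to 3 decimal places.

0.374

At M = 11126: Q = 132.193.
dQ/dM = 49.5/M = 0.00444904 at this income.
η = (dQ/dM)·(M/Q) = 0.00444904 × (11126/132.193) = 0.374.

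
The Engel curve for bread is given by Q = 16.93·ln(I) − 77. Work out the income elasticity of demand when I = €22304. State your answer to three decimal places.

0.183

At I = 22304: Q = 92.512.
dQ/dI = 16.93/I = 0.000759057 at this income.
η = (dQ/dI)·(I/Q) = 0.000759057 × (22304/92.512) = 0.183.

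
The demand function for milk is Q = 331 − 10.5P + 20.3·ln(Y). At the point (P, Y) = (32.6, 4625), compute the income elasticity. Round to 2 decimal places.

At P = 32.6, Y = 4625: Q = 160.016.
Holding P constant, ∂Q/∂Y = 20.3/Y = 0.00438919.
η_Y = (∂Q/∂Y)·(Y/Q) = 0.00438919 × (4625/160.016) = 0.13.

0.13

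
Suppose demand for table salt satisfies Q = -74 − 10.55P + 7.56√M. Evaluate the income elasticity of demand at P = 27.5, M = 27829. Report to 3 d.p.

At P = 27.5, M = 27829: Q = 897.036.
Holding P constant, ∂Q/∂M = 7.56/(2√M) = 0.0226591.
η_M = (∂Q/∂M)·(M/Q) = 0.0226591 × (27829/897.036) = 0.703.

0.703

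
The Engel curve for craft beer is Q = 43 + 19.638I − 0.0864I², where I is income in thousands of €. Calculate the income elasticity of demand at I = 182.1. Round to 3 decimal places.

At I = 182.1: Q = 754.0204.
dQ/dI = 19.638 − 0.1728I = -11.82888.
η = (dQ/dI)·(I/Q) = -11.82888 × (182.1/754.0204) = -2.857.

-2.857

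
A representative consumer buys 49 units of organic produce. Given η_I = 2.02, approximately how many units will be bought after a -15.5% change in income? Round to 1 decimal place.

%ΔQ ≈ η × %ΔI = 2.02 × (-15.5%) = -31.31%.
New Q ≈ 49 × (1 − 0.3131) = 33.7.

33.7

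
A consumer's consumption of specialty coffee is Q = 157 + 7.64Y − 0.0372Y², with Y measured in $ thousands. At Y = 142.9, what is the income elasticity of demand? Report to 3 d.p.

At Y = 142.9: Q = 489.1167.
dQ/dY = 7.64 − 0.0744Y = -2.99176.
η = (dQ/dY)·(Y/Q) = -2.99176 × (142.9/489.1167) = -0.874.

-0.874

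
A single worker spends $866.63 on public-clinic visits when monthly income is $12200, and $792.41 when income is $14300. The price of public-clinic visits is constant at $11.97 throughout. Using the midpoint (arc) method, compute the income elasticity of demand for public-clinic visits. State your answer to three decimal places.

-0.565

With a constant price, Q₁ = 866.63/11.97 = 72.400 and Q₂ = 792.41/11.97 = 66.200 (equivalently, work directly with expenditure since P cancels).
Midpoint %ΔQ = (792.41 − 866.63)/829.52 = -0.08947; midpoint %ΔI = (14300 − 12200)/13250 = 0.15849.
η = -0.08947 / 0.15849 = -0.565.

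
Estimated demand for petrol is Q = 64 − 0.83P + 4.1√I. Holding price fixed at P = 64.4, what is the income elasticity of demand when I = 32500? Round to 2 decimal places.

0.49

At P = 64.4, I = 32500: Q = 749.686.
Holding P constant, ∂Q/∂I = 4.1/(2√I) = 0.0113714.
η_I = (∂Q/∂I)·(I/Q) = 0.0113714 × (32500/749.686) = 0.49.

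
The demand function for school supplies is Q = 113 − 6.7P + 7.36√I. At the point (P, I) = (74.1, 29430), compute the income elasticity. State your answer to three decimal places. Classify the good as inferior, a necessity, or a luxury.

0.718 (necessity)

At P = 74.1, I = 29430: Q = 879.151.
Holding P constant, ∂Q/∂I = 7.36/(2√I) = 0.0214513.
η_I = (∂Q/∂I)·(I/Q) = 0.0214513 × (29430/879.151) = 0.718.
Since 0 < η < 1, this is a necessity.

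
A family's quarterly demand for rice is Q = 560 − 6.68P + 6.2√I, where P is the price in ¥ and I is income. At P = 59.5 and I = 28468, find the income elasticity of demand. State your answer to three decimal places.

0.433

At P = 59.5, I = 28468: Q = 1208.633.
Holding P constant, ∂Q/∂I = 6.2/(2√I) = 0.0183731.
η_I = (∂Q/∂I)·(I/Q) = 0.0183731 × (28468/1208.633) = 0.433.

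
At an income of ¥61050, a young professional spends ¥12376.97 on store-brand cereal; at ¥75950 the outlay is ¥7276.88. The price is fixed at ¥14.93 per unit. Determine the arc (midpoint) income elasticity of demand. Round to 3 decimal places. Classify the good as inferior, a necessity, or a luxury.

With a constant price, Q₁ = 12376.97/14.93 = 829.000 and Q₂ = 7276.88/14.93 = 487.400 (equivalently, work directly with expenditure since P cancels).
Midpoint %ΔQ = (7276.88 − 12376.97)/9826.92 = -0.51899; midpoint %ΔI = (75950 − 61050)/68500 = 0.21752.
η = -0.51899 / 0.21752 = -2.386.
η < 0 ⇒ inferior good.

-2.386 (inferior good)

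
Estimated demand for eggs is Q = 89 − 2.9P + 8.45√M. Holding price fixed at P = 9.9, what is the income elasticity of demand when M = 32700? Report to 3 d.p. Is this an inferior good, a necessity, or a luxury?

0.481 (necessity)

At P = 9.9, M = 32700: Q = 1588.315.
Holding P constant, ∂Q/∂M = 8.45/(2√M) = 0.0233643.
η_M = (∂Q/∂M)·(M/Q) = 0.0233643 × (32700/1588.315) = 0.481.
Since 0 < η < 1, this is a necessity.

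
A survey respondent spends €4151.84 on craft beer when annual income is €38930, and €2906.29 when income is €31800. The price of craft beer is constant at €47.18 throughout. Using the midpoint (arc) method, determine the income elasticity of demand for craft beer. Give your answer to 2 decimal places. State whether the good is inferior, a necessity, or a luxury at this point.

1.75 (luxury)

With a constant price, Q₁ = 4151.84/47.18 = 88.000 and Q₂ = 2906.29/47.18 = 61.600 (equivalently, work directly with expenditure since P cancels).
Midpoint %ΔQ = (2906.29 − 4151.84)/3529.07 = -0.35294; midpoint %ΔI = (31800 − 38930)/35365 = -0.20161.
η = -0.35294 / -0.20161 = 1.75.
η > 1 ⇒ luxury.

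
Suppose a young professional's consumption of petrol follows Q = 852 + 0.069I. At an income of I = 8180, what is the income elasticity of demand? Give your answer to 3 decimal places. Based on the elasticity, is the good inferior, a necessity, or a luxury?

0.398 (necessity)

At I = 8180: Q = 1416.420.
dQ/dI = 0.069.
η = (dQ/dI)·(I/Q) = 0.069 × (8180/1416.420) = 0.398.
Since 0 < η < 1, the good is a necessity.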